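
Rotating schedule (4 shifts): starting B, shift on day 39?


Shift D

Shifts: A, B, C, D
Start: B (index 1)
Day 39: (1 + 39 - 1) mod 4
= 39 mod 4
= 3
Index 3 → shift D


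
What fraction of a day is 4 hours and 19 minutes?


Total minutes: 4×60 + 19 = 259
Day = 24×60 = 1440 minutes
Fraction = 259/1440 ≈ 0.1799
As a percentage: 259/1440 × 100 ≈ 17.99%

0.1799 (17.99%)


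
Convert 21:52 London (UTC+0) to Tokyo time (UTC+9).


06:52 (next day)

Time difference = UTC+9 - UTC+0 = +9 hours
New hour = (21 + 9) mod 24
= 30 mod 24 = 6
Minutes unchanged → 06:52; 30 ≥ 24 → next day


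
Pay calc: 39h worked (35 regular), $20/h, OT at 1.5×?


Regular: 35h × $20 = $700.00
Overtime: 39 - 35 = 4h
OT pay: 4h × $20 × 1.5 = $120.00
Total = $700.00 + $120.00 = $820.00

$820.00


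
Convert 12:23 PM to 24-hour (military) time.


Input: 12:23 PM
12 PM → 12 (noon)

12:23


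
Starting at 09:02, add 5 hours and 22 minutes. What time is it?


14:24

Start: 542 minutes from midnight
Add: 322 minutes
Total: 864 minutes
Hours: 864 ÷ 60 = 14 remainder 24


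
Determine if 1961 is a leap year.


No

Rules: divisible by 4 AND (not by 100 OR by 400)
1961 ÷ 4 = 490 remainder 1 → not divisible by 4
Not divisible by 4 → not a leap year


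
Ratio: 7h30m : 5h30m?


15:11 (1.36)

Duration 1: 450 minutes
Duration 2: 330 minutes
Ratio = 450:330
GCD = 30
Simplified = 15:11
As a decimal: 15/11 ≈ 1.36


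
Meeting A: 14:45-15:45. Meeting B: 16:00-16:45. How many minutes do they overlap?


0 minutes

Meeting A: 885-945 (in minutes from midnight)
Meeting B: 960-1005
Overlap start = max(885, 960) = 960
Overlap end = min(945, 1005) = 945
Overlap = max(0, 945 - 960) = 0 min


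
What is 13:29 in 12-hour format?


1:29 PM

Hour: 13
13 - 12 = 1 → PM


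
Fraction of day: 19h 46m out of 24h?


0.8236 (82.36%)

Total minutes: 19×60 + 46 = 1186
Day = 24×60 = 1440 minutes
Fraction = 1186/1440 ≈ 0.8236
As a percentage: 1186/1440 × 100 ≈ 82.36%


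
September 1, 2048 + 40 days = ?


Start: September 1, 2048
Add 40 days
September 1 → October 1: 30 - 1 + 1 = 30 days (40 - 30 = 10 left)
October 1 + 10 = October 11, 2048

October 11, 2048


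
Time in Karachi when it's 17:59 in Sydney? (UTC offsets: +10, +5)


12:59

Time difference = UTC+5 - UTC+10 = -5 hours
New hour = (17 -5) mod 24
= 12 mod 24 = 12
Minutes unchanged → 12:59


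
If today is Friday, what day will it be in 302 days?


Saturday

Start: Friday (index 4)
(4 + 302) mod 7
= 306 mod 7
= 5
Index 5 → Saturday


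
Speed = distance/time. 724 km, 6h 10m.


117.4 km/h

Distance: 724 km
Time: 6h 10m = 370 min = 370/60 = 37/6 hours
Speed = 724 ÷ (37/6) = 724 × 6 / 37 = 4344/37 ≈ 117.4 km/h


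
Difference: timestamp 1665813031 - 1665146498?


666533 seconds (185.1 hours / 7.71 days)

Difference = 1665813031 - 1665146498 = 666533 seconds
In hours: 666533 / 3600 ≈ 185.1
In days: 666533 / 86400 ≈ 7.71


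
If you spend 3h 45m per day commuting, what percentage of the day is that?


15.6%

Time: 225 minutes
Day: 1440 minutes
Percentage = (225/1440) × 100 ≈ 15.6%


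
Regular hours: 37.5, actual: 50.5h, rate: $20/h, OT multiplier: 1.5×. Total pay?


Regular: 37.5h × $20 = $750.00
Overtime: 50.5 - 37.5 = 13.0h
OT pay: 13.0h × $20 × 1.5 = $390.00
Total = $750.00 + $390.00 = $1140.00

$1140.00


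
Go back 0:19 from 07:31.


07:12

Start: 451 minutes from midnight
Subtract: 19 minutes
Remaining: 451 - 19 = 432
Hours: 7, Minutes: 12


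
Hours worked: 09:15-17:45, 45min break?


Total time = (17×60+45) - (9×60+15)
= 1065 - 555 = 510 min
Minus break: 510 - 45 = 465 min
= 7h 45m

7h 45m (465 minutes)


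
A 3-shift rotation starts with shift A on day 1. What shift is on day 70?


Shifts: A, B, C
Start: A (index 0)
Day 70: (0 + 70 - 1) mod 3
= 69 mod 3
= 0
Index 0 → shift A

Shift A


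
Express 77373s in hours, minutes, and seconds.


Hours: 77373 ÷ 3600 = 21 remainder 1773
Minutes: 1773 ÷ 60 = 29 remainder 33
Seconds: 33

21h 29m 33s


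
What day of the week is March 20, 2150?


Zeller's congruence:
q=20, m=3, k=50, j=21
h = (20 + ⌊13×4/5⌋ + 50 + ⌊50/4⌋ + ⌊21/4⌋ - 2×21) mod 7
= (20 + 10 + 50 + 12 + 5 - 42) mod 7
= 55 mod 7 = 6
h=6 → Friday

Friday


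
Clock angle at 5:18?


Hour hand = 5×30 + 18×0.5 = 159.0°
Minute hand = 18×6 = 108°
Difference = |159.0 - 108| = 51.0°

51.0°


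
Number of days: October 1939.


31 days

Month: October (month 10)
October has 31 days


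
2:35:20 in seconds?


Hours: 2 × 3600 = 7200
Minutes: 35 × 60 = 2100
Seconds: 20
Total = 7200 + 2100 + 20 = 9320

9320 seconds


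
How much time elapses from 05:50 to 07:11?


End time in minutes: 7×60 + 11 = 431
Start time in minutes: 5×60 + 50 = 350
Difference = 431 - 350 = 81 minutes
= 1 hours 21 minutes

1h 21m


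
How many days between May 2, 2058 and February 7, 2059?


From May 2, 2058 to February 7, 2059
Rest of May 2058: 31 - 2 = 29
Full months: June 30, July 31, August 31, September 30, October 31, November 30, December 31, January 31
Days into February 2059: 7
Total = 29 + 30 + 31 + 31 + 30 + 31 + 30 + 31 + 31 + 7 = 281 days

281 days


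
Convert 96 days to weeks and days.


Weeks: 96 ÷ 7 = 13 remainder 5

13 weeks 5 days


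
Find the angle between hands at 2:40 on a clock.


Hour hand = 2×30 + 40×0.5 = 80.0°
Minute hand = 40×6 = 240°
Difference = |80.0 - 240| = 160.0°

160.0°


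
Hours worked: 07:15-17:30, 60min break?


Total time = (17×60+30) - (7×60+15)
= 1050 - 435 = 615 min
Minus break: 615 - 60 = 555 min
= 9h 15m

9h 15m (555 minutes)


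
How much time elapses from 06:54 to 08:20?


1h 26m

End time in minutes: 8×60 + 20 = 500
Start time in minutes: 6×60 + 54 = 414
Difference = 500 - 414 = 86 minutes
= 1 hours 26 minutes


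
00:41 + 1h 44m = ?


02:25

Start: 41 minutes from midnight
Add: 104 minutes
Total: 145 minutes
Hours: 145 ÷ 60 = 2 remainder 25


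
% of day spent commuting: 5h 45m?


Time: 345 minutes
Day: 1440 minutes
Percentage = (345/1440) × 100 ≈ 24.0%

24.0%


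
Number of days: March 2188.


31 days

Month: March (month 3)
March has 31 days


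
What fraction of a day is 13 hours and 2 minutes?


0.5431 (54.31%)

Total minutes: 13×60 + 2 = 782
Day = 24×60 = 1440 minutes
Fraction = 782/1440 ≈ 0.5431
As a percentage: 782/1440 × 100 ≈ 54.31%


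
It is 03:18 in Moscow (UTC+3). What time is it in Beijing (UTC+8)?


Time difference = UTC+8 - UTC+3 = +5 hours
New hour = (3 + 5) mod 24
= 8 mod 24 = 8
Minutes unchanged → 08:18

08:18


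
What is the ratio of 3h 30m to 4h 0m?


Duration 1: 210 minutes
Duration 2: 240 minutes
Ratio = 210:240
GCD = 30
Simplified = 7:8
As a decimal: 7/8 ≈ 0.88

7:8 (0.88)


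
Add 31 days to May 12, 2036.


June 12, 2036

Start: May 12, 2036
Add 31 days
May 12 → June 1: 31 - 12 + 1 = 20 days (31 - 20 = 11 left)
June 1 + 11 = June 12, 2036


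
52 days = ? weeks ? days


Weeks: 52 ÷ 7 = 7 remainder 3

7 weeks 3 days


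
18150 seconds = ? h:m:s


5h 2m 30s

Hours: 18150 ÷ 3600 = 5 remainder 150
Minutes: 150 ÷ 60 = 2 remainder 30
Seconds: 30


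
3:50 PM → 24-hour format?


15:50

Input: 3:50 PM
PM: 3 + 12 = 15


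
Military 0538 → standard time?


5:38 AM

Hour: 5
5 < 12 → AM


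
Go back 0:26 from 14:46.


Start: 886 minutes from midnight
Subtract: 26 minutes
Remaining: 886 - 26 = 860
Hours: 14, Minutes: 20

14:20


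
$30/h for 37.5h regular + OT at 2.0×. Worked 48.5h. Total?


Regular: 37.5h × $30 = $1125.00
Overtime: 48.5 - 37.5 = 11.0h
OT pay: 11.0h × $30 × 2.0 = $660.00
Total = $1125.00 + $660.00 = $1785.00

$1785.00


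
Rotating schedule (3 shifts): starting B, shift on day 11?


Shift C

Shifts: A, B, C
Start: B (index 1)
Day 11: (1 + 11 - 1) mod 3
= 11 mod 3
= 2
Index 2 → shift C


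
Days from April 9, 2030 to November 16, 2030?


From April 9, 2030 to November 16, 2030
Rest of April 2030: 30 - 9 = 21
Full months: May 31, June 30, July 31, August 31, September 30, October 31
Days into November 2030: 16
Total = 21 + 31 + 30 + 31 + 31 + 30 + 31 + 16 = 221 days

221 days


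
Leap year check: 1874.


Rules: divisible by 4 AND (not by 100 OR by 400)
1874 ÷ 4 = 468 remainder 2 → not divisible by 4
Not divisible by 4 → not a leap year

No


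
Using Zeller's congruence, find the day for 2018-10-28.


Zeller's congruence:
q=28, m=10, k=18, j=20
h = (28 + ⌊13×11/5⌋ + 18 + ⌊18/4⌋ + ⌊20/4⌋ - 2×20) mod 7
= (28 + 28 + 18 + 4 + 5 - 40) mod 7
= 43 mod 7 = 1
h=1 → Sunday

Sunday


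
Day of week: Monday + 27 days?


Start: Monday (index 0)
(0 + 27) mod 7
= 27 mod 7
= 6
Index 6 → Sunday

Sunday


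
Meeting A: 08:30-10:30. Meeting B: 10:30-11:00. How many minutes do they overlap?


0 minutes

Meeting A: 510-630 (in minutes from midnight)
Meeting B: 630-660
Overlap start = max(510, 630) = 630
Overlap end = min(630, 660) = 630
Overlap = max(0, 630 - 630) = 0 min


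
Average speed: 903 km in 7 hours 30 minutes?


120.4 km/h

Distance: 903 km
Time: 7h 30m = 450 min = 450/60 = 15/2 hours
Speed = 903 ÷ (15/2) = 903 × 2 / 15 = 1806/15 = 120.4 km/h


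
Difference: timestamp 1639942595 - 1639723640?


Difference = 1639942595 - 1639723640 = 218955 seconds
In hours: 218955 / 3600 ≈ 60.8
In days: 218955 / 86400 ≈ 2.53

218955 seconds (60.8 hours / 2.53 days)


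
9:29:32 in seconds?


Hours: 9 × 3600 = 32400
Minutes: 29 × 60 = 1740
Seconds: 32
Total = 32400 + 1740 + 32 = 34172

34172 seconds


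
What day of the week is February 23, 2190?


Zeller's congruence:
q=23, m=14, k=89, j=21
h = (23 + ⌊13×15/5⌋ + 89 + ⌊89/4⌋ + ⌊21/4⌋ - 2×21) mod 7
= (23 + 39 + 89 + 22 + 5 - 42) mod 7
= 136 mod 7 = 3
h=3 → Tuesday

Tuesday


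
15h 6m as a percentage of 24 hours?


0.6292 (62.92%)

Total minutes: 15×60 + 6 = 906
Day = 24×60 = 1440 minutes
Fraction = 906/1440 ≈ 0.6292
As a percentage: 906/1440 × 100 ≈ 62.92%


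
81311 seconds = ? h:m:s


22h 35m 11s

Hours: 81311 ÷ 3600 = 22 remainder 2111
Minutes: 2111 ÷ 60 = 35 remainder 11
Seconds: 11


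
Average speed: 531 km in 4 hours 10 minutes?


Distance: 531 km
Time: 4h 10m = 250 min = 250/60 = 25/6 hours
Speed = 531 ÷ (25/6) = 531 × 6 / 25 = 3186/25 ≈ 127.4 km/h

127.4 km/h


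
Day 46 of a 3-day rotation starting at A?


Shift A

Shifts: A, B, C
Start: A (index 0)
Day 46: (0 + 46 - 1) mod 3
= 45 mod 3
= 0
Index 0 → shift A


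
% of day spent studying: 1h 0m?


Time: 60 minutes
Day: 1440 minutes
Percentage = (60/1440) × 100 ≈ 4.2%

4.2%


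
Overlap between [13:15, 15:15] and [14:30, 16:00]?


Meeting A: 795-915 (in minutes from midnight)
Meeting B: 870-960
Overlap start = max(795, 870) = 870
Overlap end = min(915, 960) = 915
Overlap = max(0, 915 - 870) = 45 min

45 minutes


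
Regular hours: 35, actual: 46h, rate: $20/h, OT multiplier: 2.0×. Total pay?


Regular: 35h × $20 = $700.00
Overtime: 46 - 35 = 11h
OT pay: 11h × $20 × 2.0 = $440.00
Total = $700.00 + $440.00 = $1140.00

$1140.00


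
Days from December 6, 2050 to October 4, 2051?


From December 6, 2050 to October 4, 2051
Rest of December 2050: 31 - 6 = 25
Full months: January 31, February 2051 28, March 31, April 30, May 31, June 30, July 31, August 31, September 30
Days into October 2051: 4
Total = 25 + 31 + 28 + 31 + 30 + 31 + 30 + 31 + 31 + 30 + 4 = 302 days

302 days


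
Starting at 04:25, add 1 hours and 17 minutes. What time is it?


Start: 265 minutes from midnight
Add: 77 minutes
Total: 342 minutes
Hours: 342 ÷ 60 = 5 remainder 42

05:42


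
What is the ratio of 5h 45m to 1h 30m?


23:6 (3.83)

Duration 1: 345 minutes
Duration 2: 90 minutes
Ratio = 345:90
GCD = 15
Simplified = 23:6
As a decimal: 23/6 ≈ 3.83


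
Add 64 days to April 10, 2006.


June 13, 2006

Start: April 10, 2006
Add 64 days
April 10 → May 1: 30 - 10 + 1 = 21 days (64 - 21 = 43 left)
May 1 → June 1: 31 - 1 + 1 = 31 days (43 - 31 = 12 left)
June 1 + 12 = June 13, 2006


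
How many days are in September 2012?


Month: September (month 9)
September has 30 days

30 days


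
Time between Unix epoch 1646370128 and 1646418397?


48269 seconds (13.4 hours / 0.56 days)

Difference = 1646418397 - 1646370128 = 48269 seconds
In hours: 48269 / 3600 ≈ 13.4
In days: 48269 / 86400 ≈ 0.56


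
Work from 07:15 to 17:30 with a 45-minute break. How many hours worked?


9h 30m (570 minutes)

Total time = (17×60+30) - (7×60+15)
= 1050 - 435 = 615 min
Minus break: 615 - 45 = 570 min
= 9h 30m


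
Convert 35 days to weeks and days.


5 weeks 0 days

Weeks: 35 ÷ 7 = 5 remainder 0


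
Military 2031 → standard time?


8:31 PM

Hour: 20
20 - 12 = 8 → PM


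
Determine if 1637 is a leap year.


No

Rules: divisible by 4 AND (not by 100 OR by 400)
1637 ÷ 4 = 409 remainder 1 → not divisible by 4
Not divisible by 4 → not a leap year


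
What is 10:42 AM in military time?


10:42

Input: 10:42 AM
AM hour stays: 10


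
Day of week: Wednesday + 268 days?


Friday

Start: Wednesday (index 2)
(2 + 268) mod 7
= 270 mod 7
= 4
Index 4 → Friday


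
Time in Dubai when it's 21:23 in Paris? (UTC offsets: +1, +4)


00:23 (next day)

Time difference = UTC+4 - UTC+1 = +3 hours
New hour = (21 + 3) mod 24
= 24 mod 24 = 0
Minutes unchanged → 00:23; 24 ≥ 24 → next day


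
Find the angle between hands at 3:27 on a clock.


Hour hand = 3×30 + 27×0.5 = 103.5°
Minute hand = 27×6 = 162°
Difference = |103.5 - 162| = 58.5°

58.5°


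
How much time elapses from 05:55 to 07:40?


1h 45m

End time in minutes: 7×60 + 40 = 460
Start time in minutes: 5×60 + 55 = 355
Difference = 460 - 355 = 105 minutes
= 1 hours 45 minutes


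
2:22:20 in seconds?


8540 seconds

Hours: 2 × 3600 = 7200
Minutes: 22 × 60 = 1320
Seconds: 20
Total = 7200 + 1320 + 20 = 8540


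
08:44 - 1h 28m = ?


07:16

Start: 524 minutes from midnight
Subtract: 88 minutes
Remaining: 524 - 88 = 436
Hours: 7, Minutes: 16


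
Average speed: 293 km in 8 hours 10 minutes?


35.9 km/h

Distance: 293 km
Time: 8h 10m = 490 min = 490/60 = 49/6 hours
Speed = 293 ÷ (49/6) = 293 × 6 / 49 = 1758/49 ≈ 35.9 km/h


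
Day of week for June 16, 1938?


Zeller's congruence:
q=16, m=6, k=38, j=19
h = (16 + ⌊13×7/5⌋ + 38 + ⌊38/4⌋ + ⌊19/4⌋ - 2×19) mod 7
= (16 + 18 + 38 + 9 + 4 - 38) mod 7
= 47 mod 7 = 5
h=5 → Thursday

Thursday


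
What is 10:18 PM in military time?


22:18

Input: 10:18 PM
PM: 10 + 12 = 22


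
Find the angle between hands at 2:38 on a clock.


Hour hand = 2×30 + 38×0.5 = 79.0°
Minute hand = 38×6 = 228°
Difference = |79.0 - 228| = 149.0°

149.0°


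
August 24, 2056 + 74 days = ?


November 6, 2056

Start: August 24, 2056
Add 74 days
August 24 → September 1: 31 - 24 + 1 = 8 days (74 - 8 = 66 left)
September 1 → October 1: 30 - 1 + 1 = 30 days (66 - 30 = 36 left)
October 1 → November 1: 31 - 1 + 1 = 31 days (36 - 31 = 5 left)
November 1 + 5 = November 6, 2056


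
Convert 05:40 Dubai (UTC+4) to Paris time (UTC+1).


02:40

Time difference = UTC+1 - UTC+4 = -3 hours
New hour = (5 -3) mod 24
= 2 mod 24 = 2
Minutes unchanged → 02:40


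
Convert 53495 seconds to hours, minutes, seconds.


14h 51m 35s

Hours: 53495 ÷ 3600 = 14 remainder 3095
Minutes: 3095 ÷ 60 = 51 remainder 35
Seconds: 35


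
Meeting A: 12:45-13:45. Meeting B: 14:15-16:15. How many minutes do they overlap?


Meeting A: 765-825 (in minutes from midnight)
Meeting B: 855-975
Overlap start = max(765, 855) = 855
Overlap end = min(825, 975) = 825
Overlap = max(0, 825 - 855) = 0 min

0 minutes


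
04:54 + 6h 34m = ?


Start: 294 minutes from midnight
Add: 394 minutes
Total: 688 minutes
Hours: 688 ÷ 60 = 11 remainder 28

11:28


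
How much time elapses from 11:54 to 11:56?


End time in minutes: 11×60 + 56 = 716
Start time in minutes: 11×60 + 54 = 714
Difference = 716 - 714 = 2 minutes
= 0 hours 2 minutes

0h 2m


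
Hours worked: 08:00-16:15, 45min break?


7h 30m (450 minutes)

Total time = (16×60+15) - (8×60+0)
= 975 - 480 = 495 min
Minus break: 495 - 45 = 450 min
= 7h 30m


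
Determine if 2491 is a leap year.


No

Rules: divisible by 4 AND (not by 100 OR by 400)
2491 ÷ 4 = 622 remainder 3 → not divisible by 4
Not divisible by 4 → not a leap year


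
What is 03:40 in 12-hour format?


3:40 AM

Hour: 3
3 < 12 → AM


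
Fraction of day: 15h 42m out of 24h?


0.6542 (65.42%)

Total minutes: 15×60 + 42 = 942
Day = 24×60 = 1440 minutes
Fraction = 942/1440 ≈ 0.6542
As a percentage: 942/1440 × 100 ≈ 65.42%


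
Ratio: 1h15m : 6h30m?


5:26 (0.19)

Duration 1: 75 minutes
Duration 2: 390 minutes
Ratio = 75:390
GCD = 15
Simplified = 5:26
As a decimal: 5/26 ≈ 0.19


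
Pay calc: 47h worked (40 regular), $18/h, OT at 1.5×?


$909.00

Regular: 40h × $18 = $720.00
Overtime: 47 - 40 = 7h
OT pay: 7h × $18 × 1.5 = $189.00
Total = $720.00 + $189.00 = $909.00


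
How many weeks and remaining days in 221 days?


31 weeks 4 days

Weeks: 221 ÷ 7 = 31 remainder 4


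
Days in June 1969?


Month: June (month 6)
June has 30 days

30 days


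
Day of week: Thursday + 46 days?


Monday

Start: Thursday (index 3)
(3 + 46) mod 7
= 49 mod 7
= 0
Index 0 → Monday


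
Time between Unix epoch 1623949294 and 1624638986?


689692 seconds (191.6 hours / 7.98 days)

Difference = 1624638986 - 1623949294 = 689692 seconds
In hours: 689692 / 3600 ≈ 191.6
In days: 689692 / 86400 ≈ 7.98


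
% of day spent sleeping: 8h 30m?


Time: 510 minutes
Day: 1440 minutes
Percentage = (510/1440) × 100 ≈ 35.4%

35.4%


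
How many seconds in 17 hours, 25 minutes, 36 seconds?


Hours: 17 × 3600 = 61200
Minutes: 25 × 60 = 1500
Seconds: 36
Total = 61200 + 1500 + 36 = 62736

62736 seconds


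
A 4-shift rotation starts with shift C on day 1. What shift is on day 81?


Shifts: A, B, C, D
Start: C (index 2)
Day 81: (2 + 81 - 1) mod 4
= 82 mod 4
= 2
Index 2 → shift C

Shift C


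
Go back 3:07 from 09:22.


06:15

Start: 562 minutes from midnight
Subtract: 187 minutes
Remaining: 562 - 187 = 375
Hours: 6, Minutes: 15


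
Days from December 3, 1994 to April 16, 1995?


134 days

From December 3, 1994 to April 16, 1995
Rest of December 1994: 31 - 3 = 28
Full months: January 31, February 1995 28, March 31
Days into April 1995: 16
Total = 28 + 31 + 28 + 31 + 16 = 134 days


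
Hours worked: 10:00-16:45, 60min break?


5h 45m (345 minutes)

Total time = (16×60+45) - (10×60+0)
= 1005 - 600 = 405 min
Minus break: 405 - 60 = 345 min
= 5h 45m


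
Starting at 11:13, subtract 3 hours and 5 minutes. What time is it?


Start: 673 minutes from midnight
Subtract: 185 minutes
Remaining: 673 - 185 = 488
Hours: 8, Minutes: 8

08:08


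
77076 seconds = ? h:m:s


Hours: 77076 ÷ 3600 = 21 remainder 1476
Minutes: 1476 ÷ 60 = 24 remainder 36
Seconds: 36

21h 24m 36s


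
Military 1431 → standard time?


Hour: 14
14 - 12 = 2 → PM

2:31 PM


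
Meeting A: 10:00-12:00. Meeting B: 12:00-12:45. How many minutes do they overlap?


Meeting A: 600-720 (in minutes from midnight)
Meeting B: 720-765
Overlap start = max(600, 720) = 720
Overlap end = min(720, 765) = 720
Overlap = max(0, 720 - 720) = 0 min

0 minutes


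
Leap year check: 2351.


Rules: divisible by 4 AND (not by 100 OR by 400)
2351 ÷ 4 = 587 remainder 3 → not divisible by 4
Not divisible by 4 → not a leap year

No


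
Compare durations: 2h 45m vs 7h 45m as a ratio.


11:31 (0.35)

Duration 1: 165 minutes
Duration 2: 465 minutes
Ratio = 165:465
GCD = 15
Simplified = 11:31
As a decimal: 11/31 ≈ 0.35


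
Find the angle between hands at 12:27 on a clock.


148.5°

Hour hand (12 ≡ 0 on the dial): 0×30 + 27×0.5 = 13.5°
Minute hand = 27×6 = 162°
Difference = |13.5 - 162| = 148.5°


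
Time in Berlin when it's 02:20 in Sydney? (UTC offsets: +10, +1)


Time difference = UTC+1 - UTC+10 = -9 hours
New hour = (2 -9) mod 24
= -7 mod 24 = 17
Minutes unchanged → 17:20; -7 < 0 → previous day

17:20 (previous day)


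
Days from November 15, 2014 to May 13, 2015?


179 days

From November 15, 2014 to May 13, 2015
Rest of November 2014: 30 - 15 = 15
Full months: December 31, January 31, February 2015 28, March 31, April 30
Days into May 2015: 13
Total = 15 + 31 + 31 + 28 + 31 + 30 + 13 = 179 days


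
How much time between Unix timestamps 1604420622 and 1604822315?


401693 seconds (111.6 hours / 4.65 days)

Difference = 1604822315 - 1604420622 = 401693 seconds
In hours: 401693 / 3600 ≈ 111.6
In days: 401693 / 86400 ≈ 4.65


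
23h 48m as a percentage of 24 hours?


Total minutes: 23×60 + 48 = 1428
Day = 24×60 = 1440 minutes
Fraction = 1428/1440 ≈ 0.9917
As a percentage: 1428/1440 × 100 ≈ 99.17%

0.9917 (99.17%)


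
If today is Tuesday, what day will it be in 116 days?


Saturday

Start: Tuesday (index 1)
(1 + 116) mod 7
= 117 mod 7
= 5
Index 5 → Saturday


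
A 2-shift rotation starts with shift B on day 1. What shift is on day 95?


Shifts: A, B
Start: B (index 1)
Day 95: (1 + 95 - 1) mod 2
= 95 mod 2
= 1
Index 1 → shift B

Shift B


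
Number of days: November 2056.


Month: November (month 11)
November has 30 days

30 days


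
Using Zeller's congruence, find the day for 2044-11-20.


Zeller's congruence:
q=20, m=11, k=44, j=20
h = (20 + ⌊13×12/5⌋ + 44 + ⌊44/4⌋ + ⌊20/4⌋ - 2×20) mod 7
= (20 + 31 + 44 + 11 + 5 - 40) mod 7
= 71 mod 7 = 1
h=1 → Sunday

Sunday


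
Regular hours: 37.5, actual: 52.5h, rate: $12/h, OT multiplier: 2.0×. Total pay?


Regular: 37.5h × $12 = $450.00
Overtime: 52.5 - 37.5 = 15.0h
OT pay: 15.0h × $12 × 2.0 = $360.00
Total = $450.00 + $360.00 = $810.00

$810.00


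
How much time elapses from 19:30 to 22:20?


2h 50m

End time in minutes: 22×60 + 20 = 1340
Start time in minutes: 19×60 + 30 = 1170
Difference = 1340 - 1170 = 170 minutes
= 2 hours 50 minutes


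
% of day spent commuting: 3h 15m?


13.5%

Time: 195 minutes
Day: 1440 minutes
Percentage = (195/1440) × 100 ≈ 13.5%


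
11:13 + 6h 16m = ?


Start: 673 minutes from midnight
Add: 376 minutes
Total: 1049 minutes
Hours: 1049 ÷ 60 = 17 remainder 29

17:29


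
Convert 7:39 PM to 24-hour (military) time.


Input: 7:39 PM
PM: 7 + 12 = 19

19:39


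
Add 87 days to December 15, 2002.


Start: December 15, 2002
Add 87 days
December 15 → January 1: 31 - 15 + 1 = 17 days (87 - 17 = 70 left)
January 1 → February 1: 31 - 1 + 1 = 31 days (70 - 31 = 39 left)
February 1 → March 1: 28 - 1 + 1 = 28 days (39 - 28 = 11 left)
March 1 + 11 = March 12, 2003

March 12, 2003


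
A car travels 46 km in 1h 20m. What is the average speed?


Distance: 46 km
Time: 1h 20m = 80 min = 80/60 = 4/3 hours
Speed = 46 ÷ (4/3) = 46 × 3 / 4 = 138/4 = 34.5 km/h

34.5 km/h


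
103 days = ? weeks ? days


Weeks: 103 ÷ 7 = 14 remainder 5

14 weeks 5 days


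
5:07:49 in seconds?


Hours: 5 × 3600 = 18000
Minutes: 7 × 60 = 420
Seconds: 49
Total = 18000 + 420 + 49 = 18469

18469 seconds


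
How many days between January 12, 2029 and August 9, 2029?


From January 12, 2029 to August 9, 2029
Rest of January 2029: 31 - 12 = 19
Full months: February 2029 28, March 31, April 30, May 31, June 30, July 31
Days into August 2029: 9
Total = 19 + 28 + 31 + 30 + 31 + 30 + 31 + 9 = 209 days

209 days


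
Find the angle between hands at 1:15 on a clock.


52.5°

Hour hand = 1×30 + 15×0.5 = 37.5°
Minute hand = 15×6 = 90°
Difference = |37.5 - 90| = 52.5°


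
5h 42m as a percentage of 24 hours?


Total minutes: 5×60 + 42 = 342
Day = 24×60 = 1440 minutes
Fraction = 342/1440 = 0.2375
As a percentage: 342/1440 × 100 = 23.75%

0.2375 (23.75%)


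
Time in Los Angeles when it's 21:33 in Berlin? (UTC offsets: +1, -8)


Time difference = UTC-8 - UTC+1 = -9 hours
New hour = (21 -9) mod 24
= 12 mod 24 = 12
Minutes unchanged → 12:33

12:33


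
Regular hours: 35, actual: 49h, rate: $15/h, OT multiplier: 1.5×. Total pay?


Regular: 35h × $15 = $525.00
Overtime: 49 - 35 = 14h
OT pay: 14h × $15 × 1.5 = $315.00
Total = $525.00 + $315.00 = $840.00

$840.00


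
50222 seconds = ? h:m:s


13h 57m 2s

Hours: 50222 ÷ 3600 = 13 remainder 3422
Minutes: 3422 ÷ 60 = 57 remainder 2
Seconds: 2


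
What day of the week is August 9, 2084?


Zeller's congruence:
q=9, m=8, k=84, j=20
h = (9 + ⌊13×9/5⌋ + 84 + ⌊84/4⌋ + ⌊20/4⌋ - 2×20) mod 7
= (9 + 23 + 84 + 21 + 5 - 40) mod 7
= 102 mod 7 = 4
h=4 → Wednesday

Wednesday


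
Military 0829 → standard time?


8:29 AM

Hour: 8
8 < 12 → AM


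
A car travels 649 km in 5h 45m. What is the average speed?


112.9 km/h

Distance: 649 km
Time: 5h 45m = 345 min = 345/60 = 23/4 hours
Speed = 649 ÷ (23/4) = 649 × 4 / 23 = 2596/23 ≈ 112.9 km/h


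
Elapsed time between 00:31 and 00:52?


0h 21m

End time in minutes: 0×60 + 52 = 52
Start time in minutes: 0×60 + 31 = 31
Difference = 52 - 31 = 21 minutes
= 0 hours 21 minutes


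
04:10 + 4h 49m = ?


08:59

Start: 250 minutes from midnight
Add: 289 minutes
Total: 539 minutes
Hours: 539 ÷ 60 = 8 remainder 59


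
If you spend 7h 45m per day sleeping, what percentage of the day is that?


32.3%

Time: 465 minutes
Day: 1440 minutes
Percentage = (465/1440) × 100 ≈ 32.3%


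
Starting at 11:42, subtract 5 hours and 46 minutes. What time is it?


05:56

Start: 702 minutes from midnight
Subtract: 346 minutes
Remaining: 702 - 346 = 356
Hours: 5, Minutes: 56


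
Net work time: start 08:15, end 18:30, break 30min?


9h 45m (585 minutes)

Total time = (18×60+30) - (8×60+15)
= 1110 - 495 = 615 min
Minus break: 615 - 30 = 585 min
= 9h 45m


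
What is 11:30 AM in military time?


Input: 11:30 AM
AM hour stays: 11

11:30


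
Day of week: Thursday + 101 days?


Sunday

Start: Thursday (index 3)
(3 + 101) mod 7
= 104 mod 7
= 6
Index 6 → Sunday


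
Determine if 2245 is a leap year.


No

Rules: divisible by 4 AND (not by 100 OR by 400)
2245 ÷ 4 = 561 remainder 1 → not divisible by 4
Not divisible by 4 → not a leap year


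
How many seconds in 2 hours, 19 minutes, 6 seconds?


Hours: 2 × 3600 = 7200
Minutes: 19 × 60 = 1140
Seconds: 6
Total = 7200 + 1140 + 6 = 8346

8346 seconds


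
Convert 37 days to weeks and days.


Weeks: 37 ÷ 7 = 5 remainder 2

5 weeks 2 days


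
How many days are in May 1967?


Month: May (month 5)
May has 31 days

31 days


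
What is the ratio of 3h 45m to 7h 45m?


15:31 (0.48)

Duration 1: 225 minutes
Duration 2: 465 minutes
Ratio = 225:465
GCD = 15
Simplified = 15:31
As a decimal: 15/31 ≈ 0.48


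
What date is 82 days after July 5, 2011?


September 25, 2011

Start: July 5, 2011
Add 82 days
July 5 → August 1: 31 - 5 + 1 = 27 days (82 - 27 = 55 left)
August 1 → September 1: 31 - 1 + 1 = 31 days (55 - 31 = 24 left)
September 1 + 24 = September 25, 2011


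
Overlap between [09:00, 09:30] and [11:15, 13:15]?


0 minutes

Meeting A: 540-570 (in minutes from midnight)
Meeting B: 675-795
Overlap start = max(540, 675) = 675
Overlap end = min(570, 795) = 570
Overlap = max(0, 570 - 675) = 0 min


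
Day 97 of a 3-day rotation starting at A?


Shift A

Shifts: A, B, C
Start: A (index 0)
Day 97: (0 + 97 - 1) mod 3
= 96 mod 3
= 0
Index 0 → shift A


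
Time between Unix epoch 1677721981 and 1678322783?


Difference = 1678322783 - 1677721981 = 600802 seconds
In hours: 600802 / 3600 ≈ 166.9
In days: 600802 / 86400 ≈ 6.95

600802 seconds (166.9 hours / 6.95 days)


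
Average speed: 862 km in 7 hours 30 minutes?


Distance: 862 km
Time: 7h 30m = 450 min = 450/60 = 15/2 hours
Speed = 862 ÷ (15/2) = 862 × 2 / 15 = 1724/15 ≈ 114.9 km/h

114.9 km/h


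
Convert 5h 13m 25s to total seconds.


Hours: 5 × 3600 = 18000
Minutes: 13 × 60 = 780
Seconds: 25
Total = 18000 + 780 + 25 = 18805

18805 seconds


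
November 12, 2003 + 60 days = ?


January 11, 2004

Start: November 12, 2003
Add 60 days
November 12 → December 1: 30 - 12 + 1 = 19 days (60 - 19 = 41 left)
December 1 → January 1: 31 - 1 + 1 = 31 days (41 - 31 = 10 left)
January 1 + 10 = January 11, 2004


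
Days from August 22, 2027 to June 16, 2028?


From August 22, 2027 to June 16, 2028
Rest of August 2027: 31 - 22 = 9
Full months: September 30, October 31, November 30, December 31, January 31, February 2028 29, March 31, April 30, May 31
Days into June 2028: 16
Total = 9 + 30 + 31 + 30 + 31 + 31 + 29 + 31 + 30 + 31 + 16 = 299 days

299 days


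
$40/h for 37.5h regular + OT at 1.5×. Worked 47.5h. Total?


$2100.00

Regular: 37.5h × $40 = $1500.00
Overtime: 47.5 - 37.5 = 10.0h
OT pay: 10.0h × $40 × 1.5 = $600.00
Total = $1500.00 + $600.00 = $2100.00


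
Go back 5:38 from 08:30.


02:52

Start: 510 minutes from midnight
Subtract: 338 minutes
Remaining: 510 - 338 = 172
Hours: 2, Minutes: 52


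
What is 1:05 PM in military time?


Input: 1:05 PM
PM: 1 + 12 = 13

13:05


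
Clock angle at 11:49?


Hour hand = 11×30 + 49×0.5 = 354.5°
Minute hand = 49×6 = 294°
Difference = |354.5 - 294| = 60.5°

60.5°


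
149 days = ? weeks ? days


21 weeks 2 days

Weeks: 149 ÷ 7 = 21 remainder 2


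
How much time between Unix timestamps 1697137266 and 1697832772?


Difference = 1697832772 - 1697137266 = 695506 seconds
In hours: 695506 / 3600 ≈ 193.2
In days: 695506 / 86400 ≈ 8.05

695506 seconds (193.2 hours / 8.05 days)


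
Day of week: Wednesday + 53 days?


Start: Wednesday (index 2)
(2 + 53) mod 7
= 55 mod 7
= 6
Index 6 → Sunday

Sunday


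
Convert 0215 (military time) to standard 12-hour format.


2:15 AM

Hour: 2
2 < 12 → AM


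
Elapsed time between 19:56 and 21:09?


End time in minutes: 21×60 + 9 = 1269
Start time in minutes: 19×60 + 56 = 1196
Difference = 1269 - 1196 = 73 minutes
= 1 hours 13 minutes

1h 13m


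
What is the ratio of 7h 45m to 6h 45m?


Duration 1: 465 minutes
Duration 2: 405 minutes
Ratio = 465:405
GCD = 15
Simplified = 31:27
As a decimal: 31/27 ≈ 1.15

31:27 (1.15)


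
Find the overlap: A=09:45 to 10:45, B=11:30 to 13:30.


Meeting A: 585-645 (in minutes from midnight)
Meeting B: 690-810
Overlap start = max(585, 690) = 690
Overlap end = min(645, 810) = 645
Overlap = max(0, 645 - 690) = 0 min

0 minutes


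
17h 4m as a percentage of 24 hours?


Total minutes: 17×60 + 4 = 1024
Day = 24×60 = 1440 minutes
Fraction = 1024/1440 ≈ 0.7111
As a percentage: 1024/1440 × 100 ≈ 71.11%

0.7111 (71.11%)


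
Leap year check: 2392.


Yes

Rules: divisible by 4 AND (not by 100 OR by 400)
2392 ÷ 4 = 598 exactly → divisible by 4
2392 ÷ 100 = 23 remainder 92 → not divisible by 100
Divisible by 4 but not by 100 → leap year


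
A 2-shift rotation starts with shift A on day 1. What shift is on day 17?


Shift A

Shifts: A, B
Start: A (index 0)
Day 17: (0 + 17 - 1) mod 2
= 16 mod 2
= 0
Index 0 → shift A


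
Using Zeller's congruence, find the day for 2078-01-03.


Monday

Zeller's congruence:
q=3, m=13, k=77, j=20
h = (3 + ⌊13×14/5⌋ + 77 + ⌊77/4⌋ + ⌊20/4⌋ - 2×20) mod 7
= (3 + 36 + 77 + 19 + 5 - 40) mod 7
= 100 mod 7 = 2
h=2 → Monday


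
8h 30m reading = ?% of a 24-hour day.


Time: 510 minutes
Day: 1440 minutes
Percentage = (510/1440) × 100 ≈ 35.4%

35.4%


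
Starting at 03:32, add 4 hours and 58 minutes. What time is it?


08:30

Start: 212 minutes from midnight
Add: 298 minutes
Total: 510 minutes
Hours: 510 ÷ 60 = 8 remainder 30


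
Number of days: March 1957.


31 days

Month: March (month 3)
March has 31 days


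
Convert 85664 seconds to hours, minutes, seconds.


Hours: 85664 ÷ 3600 = 23 remainder 2864
Minutes: 2864 ÷ 60 = 47 remainder 44
Seconds: 44

23h 47m 44s


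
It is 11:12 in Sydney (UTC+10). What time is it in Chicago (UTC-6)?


19:12 (previous day)

Time difference = UTC-6 - UTC+10 = -16 hours
New hour = (11 -16) mod 24
= -5 mod 24 = 19
Minutes unchanged → 19:12; -5 < 0 → previous day


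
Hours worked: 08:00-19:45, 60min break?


10h 45m (645 minutes)

Total time = (19×60+45) - (8×60+0)
= 1185 - 480 = 705 min
Minus break: 705 - 60 = 645 min
= 10h 45m


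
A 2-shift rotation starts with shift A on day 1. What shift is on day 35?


Shift A

Shifts: A, B
Start: A (index 0)
Day 35: (0 + 35 - 1) mod 2
= 34 mod 2
= 0
Index 0 → shift A


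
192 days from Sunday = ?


Wednesday

Start: Sunday (index 6)
(6 + 192) mod 7
= 198 mod 7
= 2
Index 2 → Wednesday


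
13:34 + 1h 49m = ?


15:23

Start: 814 minutes from midnight
Add: 109 minutes
Total: 923 minutes
Hours: 923 ÷ 60 = 15 remainder 23


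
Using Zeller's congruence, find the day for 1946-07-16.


Tuesday

Zeller's congruence:
q=16, m=7, k=46, j=19
h = (16 + ⌊13×8/5⌋ + 46 + ⌊46/4⌋ + ⌊19/4⌋ - 2×19) mod 7
= (16 + 20 + 46 + 11 + 4 - 38) mod 7
= 59 mod 7 = 3
h=3 → Tuesday


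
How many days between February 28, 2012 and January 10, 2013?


From February 28, 2012 to January 10, 2013
Rest of February 2012: 29 - 28 = 1
Full months: March 31, April 30, May 31, June 30, July 31, August 31, September 30, October 31, November 30, December 31
Days into January 2013: 10
Total = 1 + 31 + 30 + 31 + 30 + 31 + 31 + 30 + 31 + 30 + 31 + 10 = 317 days

317 days


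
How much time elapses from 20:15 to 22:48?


2h 33m

End time in minutes: 22×60 + 48 = 1368
Start time in minutes: 20×60 + 15 = 1215
Difference = 1368 - 1215 = 153 minutes
= 2 hours 33 minutes


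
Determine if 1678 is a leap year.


No

Rules: divisible by 4 AND (not by 100 OR by 400)
1678 ÷ 4 = 419 remainder 2 → not divisible by 4
Not divisible by 4 → not a leap year


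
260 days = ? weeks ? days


Weeks: 260 ÷ 7 = 37 remainder 1

37 weeks 1 days


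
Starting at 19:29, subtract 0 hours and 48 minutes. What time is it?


18:41

Start: 1169 minutes from midnight
Subtract: 48 minutes
Remaining: 1169 - 48 = 1121
Hours: 18, Minutes: 41


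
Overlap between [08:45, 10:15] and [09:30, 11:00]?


Meeting A: 525-615 (in minutes from midnight)
Meeting B: 570-660
Overlap start = max(525, 570) = 570
Overlap end = min(615, 660) = 615
Overlap = max(0, 615 - 570) = 45 min

45 minutes


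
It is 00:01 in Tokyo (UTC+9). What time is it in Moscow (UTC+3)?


18:01 (previous day)

Time difference = UTC+3 - UTC+9 = -6 hours
New hour = (0 -6) mod 24
= -6 mod 24 = 18
Minutes unchanged → 18:01; -6 < 0 → previous day


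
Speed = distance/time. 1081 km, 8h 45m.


123.5 km/h

Distance: 1081 km
Time: 8h 45m = 525 min = 525/60 = 35/4 hours
Speed = 1081 ÷ (35/4) = 1081 × 4 / 35 = 4324/35 ≈ 123.5 km/h


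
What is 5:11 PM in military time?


Input: 5:11 PM
PM: 5 + 12 = 17

17:11


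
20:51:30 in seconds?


75090 seconds

Hours: 20 × 3600 = 72000
Minutes: 51 × 60 = 3060
Seconds: 30
Total = 72000 + 3060 + 30 = 75090


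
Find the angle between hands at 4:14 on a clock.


Hour hand = 4×30 + 14×0.5 = 127.0°
Minute hand = 14×6 = 84°
Difference = |127.0 - 84| = 43.0°

43.0°


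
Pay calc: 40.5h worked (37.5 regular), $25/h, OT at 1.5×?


Regular: 37.5h × $25 = $937.50
Overtime: 40.5 - 37.5 = 3.0h
OT pay: 3.0h × $25 × 1.5 = $112.50
Total = $937.50 + $112.50 = $1050.00

$1050.00


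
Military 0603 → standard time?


6:03 AM

Hour: 6
6 < 12 → AM


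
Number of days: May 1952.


Month: May (month 5)
May has 31 days

31 days


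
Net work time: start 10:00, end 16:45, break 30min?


Total time = (16×60+45) - (10×60+0)
= 1005 - 600 = 405 min
Minus break: 405 - 30 = 375 min
= 6h 15m

6h 15m (375 minutes)


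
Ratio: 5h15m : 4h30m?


7:6 (1.17)

Duration 1: 315 minutes
Duration 2: 270 minutes
Ratio = 315:270
GCD = 45
Simplified = 7:6
As a decimal: 7/6 ≈ 1.17


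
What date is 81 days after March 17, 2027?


June 6, 2027

Start: March 17, 2027
Add 81 days
March 17 → April 1: 31 - 17 + 1 = 15 days (81 - 15 = 66 left)
April 1 → May 1: 30 - 1 + 1 = 30 days (66 - 30 = 36 left)
May 1 → June 1: 31 - 1 + 1 = 31 days (36 - 31 = 5 left)
June 1 + 5 = June 6, 2027


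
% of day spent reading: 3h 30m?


Time: 210 minutes
Day: 1440 minutes
Percentage = (210/1440) × 100 ≈ 14.6%

14.6%


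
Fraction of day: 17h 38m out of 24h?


0.7347 (73.47%)

Total minutes: 17×60 + 38 = 1058
Day = 24×60 = 1440 minutes
Fraction = 1058/1440 ≈ 0.7347
As a percentage: 1058/1440 × 100 ≈ 73.47%


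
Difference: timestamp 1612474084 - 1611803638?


Difference = 1612474084 - 1611803638 = 670446 seconds
In hours: 670446 / 3600 ≈ 186.2
In days: 670446 / 86400 ≈ 7.76

670446 seconds (186.2 hours / 7.76 days)


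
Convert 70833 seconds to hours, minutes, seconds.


Hours: 70833 ÷ 3600 = 19 remainder 2433
Minutes: 2433 ÷ 60 = 40 remainder 33
Seconds: 33

19h 40m 33s


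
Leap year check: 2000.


Yes

Rules: divisible by 4 AND (not by 100 OR by 400)
2000 ÷ 4 = 500 exactly → divisible by 4
2000 ÷ 100 = 20 exactly → divisible by 100
2000 ÷ 400 = 5 exactly → divisible by 400
Divisible by 400 → leap year


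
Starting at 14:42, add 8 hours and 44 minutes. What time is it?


Start: 882 minutes from midnight
Add: 524 minutes
Total: 1406 minutes
Hours: 1406 ÷ 60 = 23 remainder 26

23:26


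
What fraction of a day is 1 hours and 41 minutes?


0.0701 (7.01%)

Total minutes: 1×60 + 41 = 101
Day = 24×60 = 1440 minutes
Fraction = 101/1440 ≈ 0.0701
As a percentage: 101/1440 × 100 ≈ 7.01%


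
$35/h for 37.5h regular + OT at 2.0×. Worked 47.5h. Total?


$2012.50

Regular: 37.5h × $35 = $1312.50
Overtime: 47.5 - 37.5 = 10.0h
OT pay: 10.0h × $35 × 2.0 = $700.00
Total = $1312.50 + $700.00 = $2012.50


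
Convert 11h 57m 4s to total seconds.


43024 seconds

Hours: 11 × 3600 = 39600
Minutes: 57 × 60 = 3420
Seconds: 4
Total = 39600 + 3420 + 4 = 43024


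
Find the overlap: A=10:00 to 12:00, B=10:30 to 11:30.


60 minutes

Meeting A: 600-720 (in minutes from midnight)
Meeting B: 630-690
Overlap start = max(600, 630) = 630
Overlap end = min(720, 690) = 690
Overlap = max(0, 690 - 630) = 60 min


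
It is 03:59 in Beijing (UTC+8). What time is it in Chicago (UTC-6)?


13:59 (previous day)

Time difference = UTC-6 - UTC+8 = -14 hours
New hour = (3 -14) mod 24
= -11 mod 24 = 13
Minutes unchanged → 13:59; -11 < 0 → previous day


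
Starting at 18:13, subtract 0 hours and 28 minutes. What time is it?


Start: 1093 minutes from midnight
Subtract: 28 minutes
Remaining: 1093 - 28 = 1065
Hours: 17, Minutes: 45

17:45


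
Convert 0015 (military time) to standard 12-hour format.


12:15 AM

Hour: 0
0 → 12 AM (midnight)


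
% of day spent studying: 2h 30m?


10.4%

Time: 150 minutes
Day: 1440 minutes
Percentage = (150/1440) × 100 ≈ 10.4%


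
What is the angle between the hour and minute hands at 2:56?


Hour hand = 2×30 + 56×0.5 = 88.0°
Minute hand = 56×6 = 336°
Difference = |88.0 - 336| = 248.0°
Since > 180°: 360 - 248.0 = 112.0°

112.0°


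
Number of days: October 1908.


Month: October (month 10)
October has 31 days

31 days
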